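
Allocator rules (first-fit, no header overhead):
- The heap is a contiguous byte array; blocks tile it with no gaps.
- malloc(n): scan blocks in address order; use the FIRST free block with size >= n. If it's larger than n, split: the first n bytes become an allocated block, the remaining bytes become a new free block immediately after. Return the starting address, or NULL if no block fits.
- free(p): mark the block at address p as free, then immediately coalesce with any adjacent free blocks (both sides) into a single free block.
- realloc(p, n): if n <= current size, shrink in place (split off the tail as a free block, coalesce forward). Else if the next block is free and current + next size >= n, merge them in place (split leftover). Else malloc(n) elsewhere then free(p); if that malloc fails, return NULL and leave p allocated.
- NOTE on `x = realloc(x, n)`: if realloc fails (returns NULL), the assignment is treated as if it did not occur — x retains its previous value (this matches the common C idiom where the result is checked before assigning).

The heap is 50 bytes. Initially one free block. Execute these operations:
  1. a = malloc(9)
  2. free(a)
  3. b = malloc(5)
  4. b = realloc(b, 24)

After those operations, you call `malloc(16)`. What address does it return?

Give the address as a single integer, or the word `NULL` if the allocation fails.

Op 1: a = malloc(9) -> a = 0; heap: [0-8 ALLOC][9-49 FREE]
Op 2: free(a) -> (freed a); heap: [0-49 FREE]
Op 3: b = malloc(5) -> b = 0; heap: [0-4 ALLOC][5-49 FREE]
Op 4: b = realloc(b, 24) -> b = 0; heap: [0-23 ALLOC][24-49 FREE]
malloc(16): first-fit scan over [0-23 ALLOC][24-49 FREE] -> 24

Answer: 24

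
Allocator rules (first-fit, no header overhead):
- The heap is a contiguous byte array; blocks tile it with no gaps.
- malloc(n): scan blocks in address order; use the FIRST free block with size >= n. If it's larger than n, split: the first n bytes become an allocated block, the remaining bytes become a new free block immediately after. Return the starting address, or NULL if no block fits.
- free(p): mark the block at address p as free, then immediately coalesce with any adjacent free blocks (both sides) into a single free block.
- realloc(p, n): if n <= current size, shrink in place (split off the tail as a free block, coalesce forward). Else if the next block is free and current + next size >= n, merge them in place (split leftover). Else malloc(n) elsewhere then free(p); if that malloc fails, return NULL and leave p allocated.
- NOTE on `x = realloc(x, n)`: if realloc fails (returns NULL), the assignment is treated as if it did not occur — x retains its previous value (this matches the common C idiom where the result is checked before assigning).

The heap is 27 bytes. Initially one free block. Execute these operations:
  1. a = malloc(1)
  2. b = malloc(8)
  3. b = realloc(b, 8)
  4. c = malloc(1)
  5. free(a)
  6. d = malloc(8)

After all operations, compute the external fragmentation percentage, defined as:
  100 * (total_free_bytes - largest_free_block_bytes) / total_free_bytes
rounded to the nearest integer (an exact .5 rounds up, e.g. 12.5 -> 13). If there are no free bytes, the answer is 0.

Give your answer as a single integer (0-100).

Op 1: a = malloc(1) -> a = 0; heap: [0-0 ALLOC][1-26 FREE]
Op 2: b = malloc(8) -> b = 1; heap: [0-0 ALLOC][1-8 ALLOC][9-26 FREE]
Op 3: b = realloc(b, 8) -> b = 1; heap: [0-0 ALLOC][1-8 ALLOC][9-26 FREE]
Op 4: c = malloc(1) -> c = 9; heap: [0-0 ALLOC][1-8 ALLOC][9-9 ALLOC][10-26 FREE]
Op 5: free(a) -> (freed a); heap: [0-0 FREE][1-8 ALLOC][9-9 ALLOC][10-26 FREE]
Op 6: d = malloc(8) -> d = 10; heap: [0-0 FREE][1-8 ALLOC][9-9 ALLOC][10-17 ALLOC][18-26 FREE]
Free blocks: [1 9] total_free=10 largest=9 -> 100*(10-9)/10 = 100/10 = 10

Answer: 10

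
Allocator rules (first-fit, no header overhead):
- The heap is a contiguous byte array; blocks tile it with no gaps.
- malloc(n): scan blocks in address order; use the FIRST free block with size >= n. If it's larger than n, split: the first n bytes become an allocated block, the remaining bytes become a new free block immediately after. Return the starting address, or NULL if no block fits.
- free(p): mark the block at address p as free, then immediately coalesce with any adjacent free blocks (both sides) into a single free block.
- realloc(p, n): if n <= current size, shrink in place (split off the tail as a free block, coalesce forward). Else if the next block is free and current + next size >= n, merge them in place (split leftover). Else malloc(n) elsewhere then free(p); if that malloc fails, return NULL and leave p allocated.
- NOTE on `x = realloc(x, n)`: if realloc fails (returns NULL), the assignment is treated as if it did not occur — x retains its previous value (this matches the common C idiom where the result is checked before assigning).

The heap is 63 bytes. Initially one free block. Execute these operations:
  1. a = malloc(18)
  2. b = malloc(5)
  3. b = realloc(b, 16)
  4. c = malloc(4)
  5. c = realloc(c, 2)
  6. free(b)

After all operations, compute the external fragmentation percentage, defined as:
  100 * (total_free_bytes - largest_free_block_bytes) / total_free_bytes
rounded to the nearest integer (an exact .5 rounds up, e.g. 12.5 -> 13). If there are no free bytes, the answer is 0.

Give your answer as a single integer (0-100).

Op 1: a = malloc(18) -> a = 0; heap: [0-17 ALLOC][18-62 FREE]
Op 2: b = malloc(5) -> b = 18; heap: [0-17 ALLOC][18-22 ALLOC][23-62 FREE]
Op 3: b = realloc(b, 16) -> b = 18; heap: [0-17 ALLOC][18-33 ALLOC][34-62 FREE]
Op 4: c = malloc(4) -> c = 34; heap: [0-17 ALLOC][18-33 ALLOC][34-37 ALLOC][38-62 FREE]
Op 5: c = realloc(c, 2) -> c = 34; heap: [0-17 ALLOC][18-33 ALLOC][34-35 ALLOC][36-62 FREE]
Op 6: free(b) -> (freed b); heap: [0-17 ALLOC][18-33 FREE][34-35 ALLOC][36-62 FREE]
Free blocks: [16 27] total_free=43 largest=27 -> 100*(43-27)/43 = 1600/43 ≈ 37.209 -> rounds to 37

Answer: 37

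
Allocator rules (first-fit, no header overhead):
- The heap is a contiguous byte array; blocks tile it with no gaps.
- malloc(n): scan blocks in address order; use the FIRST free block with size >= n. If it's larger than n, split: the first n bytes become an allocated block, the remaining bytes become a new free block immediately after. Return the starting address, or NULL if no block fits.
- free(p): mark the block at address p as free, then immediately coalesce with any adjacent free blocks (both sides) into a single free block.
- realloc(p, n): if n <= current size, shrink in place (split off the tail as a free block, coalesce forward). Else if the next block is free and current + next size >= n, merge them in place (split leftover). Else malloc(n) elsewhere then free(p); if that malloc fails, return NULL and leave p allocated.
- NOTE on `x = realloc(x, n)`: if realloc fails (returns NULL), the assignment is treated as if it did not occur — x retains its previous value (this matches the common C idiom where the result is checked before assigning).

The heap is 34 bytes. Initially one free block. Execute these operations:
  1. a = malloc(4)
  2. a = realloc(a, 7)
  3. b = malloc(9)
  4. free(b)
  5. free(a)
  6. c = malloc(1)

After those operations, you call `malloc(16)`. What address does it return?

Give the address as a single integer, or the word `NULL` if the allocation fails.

Op 1: a = malloc(4) -> a = 0; heap: [0-3 ALLOC][4-33 FREE]
Op 2: a = realloc(a, 7) -> a = 0; heap: [0-6 ALLOC][7-33 FREE]
Op 3: b = malloc(9) -> b = 7; heap: [0-6 ALLOC][7-15 ALLOC][16-33 FREE]
Op 4: free(b) -> (freed b); heap: [0-6 ALLOC][7-33 FREE]
Op 5: free(a) -> (freed a); heap: [0-33 FREE]
Op 6: c = malloc(1) -> c = 0; heap: [0-0 ALLOC][1-33 FREE]
malloc(16): first-fit scan over [0-0 ALLOC][1-33 FREE] -> 1

Answer: 1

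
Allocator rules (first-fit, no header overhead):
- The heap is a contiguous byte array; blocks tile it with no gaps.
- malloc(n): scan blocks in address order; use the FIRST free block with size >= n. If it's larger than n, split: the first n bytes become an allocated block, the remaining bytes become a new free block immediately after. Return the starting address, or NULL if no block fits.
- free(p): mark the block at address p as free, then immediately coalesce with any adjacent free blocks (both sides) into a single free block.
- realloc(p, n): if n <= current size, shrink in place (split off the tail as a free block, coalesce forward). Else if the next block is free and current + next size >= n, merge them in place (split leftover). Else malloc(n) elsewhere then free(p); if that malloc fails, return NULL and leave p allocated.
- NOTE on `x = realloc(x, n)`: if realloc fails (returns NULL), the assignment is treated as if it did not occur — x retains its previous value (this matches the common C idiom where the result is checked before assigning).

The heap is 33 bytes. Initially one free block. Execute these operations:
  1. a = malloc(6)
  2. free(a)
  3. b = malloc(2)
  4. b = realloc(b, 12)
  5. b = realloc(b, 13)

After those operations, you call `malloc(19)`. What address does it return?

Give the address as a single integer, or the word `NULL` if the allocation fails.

Answer: 13

Derivation:
Op 1: a = malloc(6) -> a = 0; heap: [0-5 ALLOC][6-32 FREE]
Op 2: free(a) -> (freed a); heap: [0-32 FREE]
Op 3: b = malloc(2) -> b = 0; heap: [0-1 ALLOC][2-32 FREE]
Op 4: b = realloc(b, 12) -> b = 0; heap: [0-11 ALLOC][12-32 FREE]
Op 5: b = realloc(b, 13) -> b = 0; heap: [0-12 ALLOC][13-32 FREE]
malloc(19): first-fit scan over [0-12 ALLOC][13-32 FREE] -> 13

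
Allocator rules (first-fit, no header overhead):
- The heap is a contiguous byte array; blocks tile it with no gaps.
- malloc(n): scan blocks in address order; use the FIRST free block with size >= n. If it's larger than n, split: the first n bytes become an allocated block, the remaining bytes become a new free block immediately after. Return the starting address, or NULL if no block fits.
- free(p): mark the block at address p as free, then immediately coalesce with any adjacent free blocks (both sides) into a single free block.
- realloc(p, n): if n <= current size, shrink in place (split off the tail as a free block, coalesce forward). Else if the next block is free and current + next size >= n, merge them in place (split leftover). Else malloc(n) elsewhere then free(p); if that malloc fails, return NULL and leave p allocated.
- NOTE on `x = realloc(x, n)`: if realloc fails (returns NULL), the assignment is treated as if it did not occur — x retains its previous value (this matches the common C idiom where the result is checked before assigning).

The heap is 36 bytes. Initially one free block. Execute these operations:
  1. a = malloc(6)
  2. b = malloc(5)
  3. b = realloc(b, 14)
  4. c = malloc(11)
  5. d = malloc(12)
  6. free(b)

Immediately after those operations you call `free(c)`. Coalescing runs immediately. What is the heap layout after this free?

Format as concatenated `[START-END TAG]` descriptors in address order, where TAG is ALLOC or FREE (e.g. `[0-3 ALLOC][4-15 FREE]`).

Op 1: a = malloc(6) -> a = 0; heap: [0-5 ALLOC][6-35 FREE]
Op 2: b = malloc(5) -> b = 6; heap: [0-5 ALLOC][6-10 ALLOC][11-35 FREE]
Op 3: b = realloc(b, 14) -> b = 6; heap: [0-5 ALLOC][6-19 ALLOC][20-35 FREE]
Op 4: c = malloc(11) -> c = 20; heap: [0-5 ALLOC][6-19 ALLOC][20-30 ALLOC][31-35 FREE]
Op 5: d = malloc(12) -> d = NULL; heap: [0-5 ALLOC][6-19 ALLOC][20-30 ALLOC][31-35 FREE]
Op 6: free(b) -> (freed b); heap: [0-5 ALLOC][6-19 FREE][20-30 ALLOC][31-35 FREE]
free(c): c = 20 -> block [20-30 ALLOC]; mark free, coalesce with adjacent free neighbors -> [0-5 ALLOC][6-35 FREE]

Answer: [0-5 ALLOC][6-35 FREE]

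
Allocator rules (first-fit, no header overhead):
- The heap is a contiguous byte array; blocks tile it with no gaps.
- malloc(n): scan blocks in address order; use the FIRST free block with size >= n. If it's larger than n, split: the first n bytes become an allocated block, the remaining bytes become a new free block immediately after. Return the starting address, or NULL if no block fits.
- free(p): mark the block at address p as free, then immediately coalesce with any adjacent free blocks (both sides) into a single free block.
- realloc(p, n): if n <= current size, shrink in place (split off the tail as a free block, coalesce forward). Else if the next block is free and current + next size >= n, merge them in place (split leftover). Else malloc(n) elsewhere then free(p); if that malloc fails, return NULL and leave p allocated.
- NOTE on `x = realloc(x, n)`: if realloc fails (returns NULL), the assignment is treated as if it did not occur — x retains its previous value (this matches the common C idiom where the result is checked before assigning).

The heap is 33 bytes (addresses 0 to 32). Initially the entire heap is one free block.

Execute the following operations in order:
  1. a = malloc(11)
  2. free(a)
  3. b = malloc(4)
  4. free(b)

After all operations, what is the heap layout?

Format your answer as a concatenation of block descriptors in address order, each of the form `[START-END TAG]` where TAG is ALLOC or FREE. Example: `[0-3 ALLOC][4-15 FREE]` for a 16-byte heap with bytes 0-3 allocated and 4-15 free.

Answer: [0-32 FREE]

Derivation:
Op 1: a = malloc(11) -> a = 0; heap: [0-10 ALLOC][11-32 FREE]
Op 2: free(a) -> (freed a); heap: [0-32 FREE]
Op 3: b = malloc(4) -> b = 0; heap: [0-3 ALLOC][4-32 FREE]
Op 4: free(b) -> (freed b); heap: [0-32 FREE]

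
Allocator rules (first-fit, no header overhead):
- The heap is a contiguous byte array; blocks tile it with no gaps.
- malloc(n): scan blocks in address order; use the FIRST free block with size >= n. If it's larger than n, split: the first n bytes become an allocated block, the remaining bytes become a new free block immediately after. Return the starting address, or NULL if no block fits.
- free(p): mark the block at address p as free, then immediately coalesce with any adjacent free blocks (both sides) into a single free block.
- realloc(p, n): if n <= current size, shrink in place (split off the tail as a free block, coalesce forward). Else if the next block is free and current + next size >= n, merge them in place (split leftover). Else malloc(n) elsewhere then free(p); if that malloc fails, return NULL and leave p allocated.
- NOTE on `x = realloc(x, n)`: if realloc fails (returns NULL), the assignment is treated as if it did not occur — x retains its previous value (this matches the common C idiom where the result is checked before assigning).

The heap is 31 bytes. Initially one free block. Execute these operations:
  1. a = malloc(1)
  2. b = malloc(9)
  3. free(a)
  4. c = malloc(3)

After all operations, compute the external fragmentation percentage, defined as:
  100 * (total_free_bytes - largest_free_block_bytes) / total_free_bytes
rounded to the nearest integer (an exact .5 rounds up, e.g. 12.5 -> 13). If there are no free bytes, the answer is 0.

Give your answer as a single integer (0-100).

Answer: 5

Derivation:
Op 1: a = malloc(1) -> a = 0; heap: [0-0 ALLOC][1-30 FREE]
Op 2: b = malloc(9) -> b = 1; heap: [0-0 ALLOC][1-9 ALLOC][10-30 FREE]
Op 3: free(a) -> (freed a); heap: [0-0 FREE][1-9 ALLOC][10-30 FREE]
Op 4: c = malloc(3) -> c = 10; heap: [0-0 FREE][1-9 ALLOC][10-12 ALLOC][13-30 FREE]
Free blocks: [1 18] total_free=19 largest=18 -> 100*(19-18)/19 = 100/19 ≈ 5.263 -> rounds to 5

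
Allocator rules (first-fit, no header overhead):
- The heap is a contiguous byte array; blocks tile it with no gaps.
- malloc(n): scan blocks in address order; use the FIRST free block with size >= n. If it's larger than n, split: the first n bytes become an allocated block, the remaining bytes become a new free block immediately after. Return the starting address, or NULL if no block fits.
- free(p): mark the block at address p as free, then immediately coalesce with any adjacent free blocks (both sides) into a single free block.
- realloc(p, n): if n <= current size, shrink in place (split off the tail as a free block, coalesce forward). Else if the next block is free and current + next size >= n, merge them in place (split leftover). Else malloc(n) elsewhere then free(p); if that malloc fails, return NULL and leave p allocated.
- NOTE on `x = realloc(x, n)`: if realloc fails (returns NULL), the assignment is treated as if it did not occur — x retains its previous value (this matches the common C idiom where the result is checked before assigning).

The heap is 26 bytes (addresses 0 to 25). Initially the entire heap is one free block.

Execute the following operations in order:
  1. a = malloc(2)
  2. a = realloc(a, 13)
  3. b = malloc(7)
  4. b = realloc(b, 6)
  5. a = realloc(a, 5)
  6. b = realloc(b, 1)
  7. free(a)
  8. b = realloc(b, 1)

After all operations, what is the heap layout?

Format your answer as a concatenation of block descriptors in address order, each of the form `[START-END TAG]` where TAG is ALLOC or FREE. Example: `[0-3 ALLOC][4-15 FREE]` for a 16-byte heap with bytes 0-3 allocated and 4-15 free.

Answer: [0-12 FREE][13-13 ALLOC][14-25 FREE]

Derivation:
Op 1: a = malloc(2) -> a = 0; heap: [0-1 ALLOC][2-25 FREE]
Op 2: a = realloc(a, 13) -> a = 0; heap: [0-12 ALLOC][13-25 FREE]
Op 3: b = malloc(7) -> b = 13; heap: [0-12 ALLOC][13-19 ALLOC][20-25 FREE]
Op 4: b = realloc(b, 6) -> b = 13; heap: [0-12 ALLOC][13-18 ALLOC][19-25 FREE]
Op 5: a = realloc(a, 5) -> a = 0; heap: [0-4 ALLOC][5-12 FREE][13-18 ALLOC][19-25 FREE]
Op 6: b = realloc(b, 1) -> b = 13; heap: [0-4 ALLOC][5-12 FREE][13-13 ALLOC][14-25 FREE]
Op 7: free(a) -> (freed a); heap: [0-12 FREE][13-13 ALLOC][14-25 FREE]
Op 8: b = realloc(b, 1) -> b = 13; heap: [0-12 FREE][13-13 ALLOC][14-25 FREE]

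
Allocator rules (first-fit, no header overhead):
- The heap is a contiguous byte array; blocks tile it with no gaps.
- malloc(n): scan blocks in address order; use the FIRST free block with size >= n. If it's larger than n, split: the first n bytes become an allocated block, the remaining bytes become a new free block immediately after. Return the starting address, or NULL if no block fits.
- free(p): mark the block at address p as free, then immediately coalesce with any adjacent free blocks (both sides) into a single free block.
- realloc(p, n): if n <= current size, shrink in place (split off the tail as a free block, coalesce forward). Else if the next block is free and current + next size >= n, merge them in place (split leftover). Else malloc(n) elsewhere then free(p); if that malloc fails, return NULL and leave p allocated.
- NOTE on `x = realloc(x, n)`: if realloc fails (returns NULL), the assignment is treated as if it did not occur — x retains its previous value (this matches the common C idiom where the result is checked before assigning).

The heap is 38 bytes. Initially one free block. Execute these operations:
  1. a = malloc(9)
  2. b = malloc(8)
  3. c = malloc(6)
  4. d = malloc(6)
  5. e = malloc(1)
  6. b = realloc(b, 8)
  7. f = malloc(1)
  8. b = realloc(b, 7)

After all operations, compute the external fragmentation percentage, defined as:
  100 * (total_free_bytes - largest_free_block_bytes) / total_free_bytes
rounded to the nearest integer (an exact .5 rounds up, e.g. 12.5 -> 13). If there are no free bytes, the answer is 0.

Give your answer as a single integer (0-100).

Answer: 13

Derivation:
Op 1: a = malloc(9) -> a = 0; heap: [0-8 ALLOC][9-37 FREE]
Op 2: b = malloc(8) -> b = 9; heap: [0-8 ALLOC][9-16 ALLOC][17-37 FREE]
Op 3: c = malloc(6) -> c = 17; heap: [0-8 ALLOC][9-16 ALLOC][17-22 ALLOC][23-37 FREE]
Op 4: d = malloc(6) -> d = 23; heap: [0-8 ALLOC][9-16 ALLOC][17-22 ALLOC][23-28 ALLOC][29-37 FREE]
Op 5: e = malloc(1) -> e = 29; heap: [0-8 ALLOC][9-16 ALLOC][17-22 ALLOC][23-28 ALLOC][29-29 ALLOC][30-37 FREE]
Op 6: b = realloc(b, 8) -> b = 9; heap: [0-8 ALLOC][9-16 ALLOC][17-22 ALLOC][23-28 ALLOC][29-29 ALLOC][30-37 FREE]
Op 7: f = malloc(1) -> f = 30; heap: [0-8 ALLOC][9-16 ALLOC][17-22 ALLOC][23-28 ALLOC][29-29 ALLOC][30-30 ALLOC][31-37 FREE]
Op 8: b = realloc(b, 7) -> b = 9; heap: [0-8 ALLOC][9-15 ALLOC][16-16 FREE][17-22 ALLOC][23-28 ALLOC][29-29 ALLOC][30-30 ALLOC][31-37 FREE]
Free blocks: [1 7] total_free=8 largest=7 -> 100*(8-7)/8 = 100/8 = 12.5 -> rounds to 13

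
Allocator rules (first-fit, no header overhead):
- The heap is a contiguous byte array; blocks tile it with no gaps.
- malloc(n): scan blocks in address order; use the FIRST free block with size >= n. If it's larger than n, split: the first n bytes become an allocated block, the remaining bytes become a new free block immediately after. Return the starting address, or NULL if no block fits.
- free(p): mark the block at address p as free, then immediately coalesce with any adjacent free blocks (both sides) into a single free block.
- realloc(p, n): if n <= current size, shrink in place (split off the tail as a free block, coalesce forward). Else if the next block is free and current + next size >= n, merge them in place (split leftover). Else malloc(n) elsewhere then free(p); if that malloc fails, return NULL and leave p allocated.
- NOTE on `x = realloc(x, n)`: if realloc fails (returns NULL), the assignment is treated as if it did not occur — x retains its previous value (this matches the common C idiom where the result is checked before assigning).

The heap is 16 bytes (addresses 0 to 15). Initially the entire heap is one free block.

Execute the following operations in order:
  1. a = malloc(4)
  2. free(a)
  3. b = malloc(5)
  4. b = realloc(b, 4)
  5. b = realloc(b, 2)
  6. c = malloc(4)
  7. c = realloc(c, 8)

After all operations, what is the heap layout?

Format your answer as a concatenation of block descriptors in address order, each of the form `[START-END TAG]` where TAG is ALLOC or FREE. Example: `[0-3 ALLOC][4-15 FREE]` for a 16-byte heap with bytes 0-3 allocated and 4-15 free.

Answer: [0-1 ALLOC][2-9 ALLOC][10-15 FREE]

Derivation:
Op 1: a = malloc(4) -> a = 0; heap: [0-3 ALLOC][4-15 FREE]
Op 2: free(a) -> (freed a); heap: [0-15 FREE]
Op 3: b = malloc(5) -> b = 0; heap: [0-4 ALLOC][5-15 FREE]
Op 4: b = realloc(b, 4) -> b = 0; heap: [0-3 ALLOC][4-15 FREE]
Op 5: b = realloc(b, 2) -> b = 0; heap: [0-1 ALLOC][2-15 FREE]
Op 6: c = malloc(4) -> c = 2; heap: [0-1 ALLOC][2-5 ALLOC][6-15 FREE]
Op 7: c = realloc(c, 8) -> c = 2; heap: [0-1 ALLOC][2-9 ALLOC][10-15 FREE]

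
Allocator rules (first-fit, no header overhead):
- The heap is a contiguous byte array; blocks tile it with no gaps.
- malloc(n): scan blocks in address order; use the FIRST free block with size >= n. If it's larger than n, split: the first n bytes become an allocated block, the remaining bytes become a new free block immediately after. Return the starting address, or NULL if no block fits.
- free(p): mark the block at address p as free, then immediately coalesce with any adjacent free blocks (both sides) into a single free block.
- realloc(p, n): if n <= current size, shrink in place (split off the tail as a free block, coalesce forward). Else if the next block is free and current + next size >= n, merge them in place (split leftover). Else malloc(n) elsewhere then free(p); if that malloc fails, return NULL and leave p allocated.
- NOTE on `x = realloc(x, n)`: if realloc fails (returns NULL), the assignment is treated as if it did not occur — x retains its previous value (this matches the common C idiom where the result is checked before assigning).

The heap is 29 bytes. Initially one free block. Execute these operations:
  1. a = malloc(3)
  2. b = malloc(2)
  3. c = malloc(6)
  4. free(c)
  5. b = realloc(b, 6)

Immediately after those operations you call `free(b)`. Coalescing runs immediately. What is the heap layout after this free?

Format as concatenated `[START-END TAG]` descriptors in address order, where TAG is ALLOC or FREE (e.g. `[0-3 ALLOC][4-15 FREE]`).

Op 1: a = malloc(3) -> a = 0; heap: [0-2 ALLOC][3-28 FREE]
Op 2: b = malloc(2) -> b = 3; heap: [0-2 ALLOC][3-4 ALLOC][5-28 FREE]
Op 3: c = malloc(6) -> c = 5; heap: [0-2 ALLOC][3-4 ALLOC][5-10 ALLOC][11-28 FREE]
Op 4: free(c) -> (freed c); heap: [0-2 ALLOC][3-4 ALLOC][5-28 FREE]
Op 5: b = realloc(b, 6) -> b = 3; heap: [0-2 ALLOC][3-8 ALLOC][9-28 FREE]
free(b): b = 3 -> block [3-8 ALLOC]; mark free, coalesce with adjacent free neighbors -> [0-2 ALLOC][3-28 FREE]

Answer: [0-2 ALLOC][3-28 FREE]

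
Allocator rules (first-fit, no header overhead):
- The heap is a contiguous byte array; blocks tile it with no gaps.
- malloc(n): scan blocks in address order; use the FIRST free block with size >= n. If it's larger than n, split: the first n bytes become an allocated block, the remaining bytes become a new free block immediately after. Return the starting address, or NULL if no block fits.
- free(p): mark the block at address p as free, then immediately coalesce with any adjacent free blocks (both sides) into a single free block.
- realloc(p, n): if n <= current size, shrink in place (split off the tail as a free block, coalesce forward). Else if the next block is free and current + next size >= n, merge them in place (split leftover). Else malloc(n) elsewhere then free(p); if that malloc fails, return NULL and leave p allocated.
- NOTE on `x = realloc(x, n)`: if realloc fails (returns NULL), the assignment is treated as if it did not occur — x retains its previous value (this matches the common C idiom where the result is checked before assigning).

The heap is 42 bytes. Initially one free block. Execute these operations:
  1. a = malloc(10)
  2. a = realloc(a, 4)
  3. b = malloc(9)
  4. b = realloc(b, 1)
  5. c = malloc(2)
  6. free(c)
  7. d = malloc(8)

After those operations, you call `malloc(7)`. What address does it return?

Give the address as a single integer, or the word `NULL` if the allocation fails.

Op 1: a = malloc(10) -> a = 0; heap: [0-9 ALLOC][10-41 FREE]
Op 2: a = realloc(a, 4) -> a = 0; heap: [0-3 ALLOC][4-41 FREE]
Op 3: b = malloc(9) -> b = 4; heap: [0-3 ALLOC][4-12 ALLOC][13-41 FREE]
Op 4: b = realloc(b, 1) -> b = 4; heap: [0-3 ALLOC][4-4 ALLOC][5-41 FREE]
Op 5: c = malloc(2) -> c = 5; heap: [0-3 ALLOC][4-4 ALLOC][5-6 ALLOC][7-41 FREE]
Op 6: free(c) -> (freed c); heap: [0-3 ALLOC][4-4 ALLOC][5-41 FREE]
Op 7: d = malloc(8) -> d = 5; heap: [0-3 ALLOC][4-4 ALLOC][5-12 ALLOC][13-41 FREE]
malloc(7): first-fit scan over [0-3 ALLOC][4-4 ALLOC][5-12 ALLOC][13-41 FREE] -> 13

Answer: 13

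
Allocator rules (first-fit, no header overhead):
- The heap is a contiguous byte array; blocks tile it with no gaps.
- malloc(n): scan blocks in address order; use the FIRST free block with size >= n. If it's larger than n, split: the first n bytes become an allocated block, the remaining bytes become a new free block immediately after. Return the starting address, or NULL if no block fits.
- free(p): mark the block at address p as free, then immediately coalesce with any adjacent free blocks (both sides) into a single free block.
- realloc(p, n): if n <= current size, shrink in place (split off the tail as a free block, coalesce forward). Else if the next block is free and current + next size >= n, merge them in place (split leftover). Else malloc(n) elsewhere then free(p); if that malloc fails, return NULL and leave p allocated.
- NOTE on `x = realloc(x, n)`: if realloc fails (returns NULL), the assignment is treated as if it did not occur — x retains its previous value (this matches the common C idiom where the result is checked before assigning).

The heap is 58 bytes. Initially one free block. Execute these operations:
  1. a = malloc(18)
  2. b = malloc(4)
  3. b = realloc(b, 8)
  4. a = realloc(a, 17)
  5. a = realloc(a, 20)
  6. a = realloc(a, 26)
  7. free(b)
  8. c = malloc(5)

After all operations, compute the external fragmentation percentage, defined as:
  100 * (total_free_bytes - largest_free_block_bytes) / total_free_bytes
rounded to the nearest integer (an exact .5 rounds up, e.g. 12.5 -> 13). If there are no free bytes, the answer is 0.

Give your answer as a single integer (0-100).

Answer: 22

Derivation:
Op 1: a = malloc(18) -> a = 0; heap: [0-17 ALLOC][18-57 FREE]
Op 2: b = malloc(4) -> b = 18; heap: [0-17 ALLOC][18-21 ALLOC][22-57 FREE]
Op 3: b = realloc(b, 8) -> b = 18; heap: [0-17 ALLOC][18-25 ALLOC][26-57 FREE]
Op 4: a = realloc(a, 17) -> a = 0; heap: [0-16 ALLOC][17-17 FREE][18-25 ALLOC][26-57 FREE]
Op 5: a = realloc(a, 20) -> a = 26; heap: [0-17 FREE][18-25 ALLOC][26-45 ALLOC][46-57 FREE]
Op 6: a = realloc(a, 26) -> a = 26; heap: [0-17 FREE][18-25 ALLOC][26-51 ALLOC][52-57 FREE]
Op 7: free(b) -> (freed b); heap: [0-25 FREE][26-51 ALLOC][52-57 FREE]
Op 8: c = malloc(5) -> c = 0; heap: [0-4 ALLOC][5-25 FREE][26-51 ALLOC][52-57 FREE]
Free blocks: [21 6] total_free=27 largest=21 -> 100*(27-21)/27 = 600/27 ≈ 22.222 -> rounds to 22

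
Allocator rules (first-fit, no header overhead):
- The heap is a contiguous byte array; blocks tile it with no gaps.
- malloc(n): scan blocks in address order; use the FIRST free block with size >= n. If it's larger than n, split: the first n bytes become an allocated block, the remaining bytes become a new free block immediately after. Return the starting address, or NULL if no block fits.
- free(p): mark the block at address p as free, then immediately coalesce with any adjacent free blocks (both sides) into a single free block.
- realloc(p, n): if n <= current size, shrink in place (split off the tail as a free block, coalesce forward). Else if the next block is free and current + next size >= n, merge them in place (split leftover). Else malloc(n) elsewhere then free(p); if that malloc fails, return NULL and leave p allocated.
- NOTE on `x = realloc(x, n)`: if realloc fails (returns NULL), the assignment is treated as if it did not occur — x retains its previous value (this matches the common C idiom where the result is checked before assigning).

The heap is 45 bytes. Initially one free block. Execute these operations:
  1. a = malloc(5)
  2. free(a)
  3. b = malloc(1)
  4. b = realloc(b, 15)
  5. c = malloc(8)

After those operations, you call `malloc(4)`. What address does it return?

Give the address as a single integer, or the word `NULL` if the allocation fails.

Answer: 23

Derivation:
Op 1: a = malloc(5) -> a = 0; heap: [0-4 ALLOC][5-44 FREE]
Op 2: free(a) -> (freed a); heap: [0-44 FREE]
Op 3: b = malloc(1) -> b = 0; heap: [0-0 ALLOC][1-44 FREE]
Op 4: b = realloc(b, 15) -> b = 0; heap: [0-14 ALLOC][15-44 FREE]
Op 5: c = malloc(8) -> c = 15; heap: [0-14 ALLOC][15-22 ALLOC][23-44 FREE]
malloc(4): first-fit scan over [0-14 ALLOC][15-22 ALLOC][23-44 FREE] -> 23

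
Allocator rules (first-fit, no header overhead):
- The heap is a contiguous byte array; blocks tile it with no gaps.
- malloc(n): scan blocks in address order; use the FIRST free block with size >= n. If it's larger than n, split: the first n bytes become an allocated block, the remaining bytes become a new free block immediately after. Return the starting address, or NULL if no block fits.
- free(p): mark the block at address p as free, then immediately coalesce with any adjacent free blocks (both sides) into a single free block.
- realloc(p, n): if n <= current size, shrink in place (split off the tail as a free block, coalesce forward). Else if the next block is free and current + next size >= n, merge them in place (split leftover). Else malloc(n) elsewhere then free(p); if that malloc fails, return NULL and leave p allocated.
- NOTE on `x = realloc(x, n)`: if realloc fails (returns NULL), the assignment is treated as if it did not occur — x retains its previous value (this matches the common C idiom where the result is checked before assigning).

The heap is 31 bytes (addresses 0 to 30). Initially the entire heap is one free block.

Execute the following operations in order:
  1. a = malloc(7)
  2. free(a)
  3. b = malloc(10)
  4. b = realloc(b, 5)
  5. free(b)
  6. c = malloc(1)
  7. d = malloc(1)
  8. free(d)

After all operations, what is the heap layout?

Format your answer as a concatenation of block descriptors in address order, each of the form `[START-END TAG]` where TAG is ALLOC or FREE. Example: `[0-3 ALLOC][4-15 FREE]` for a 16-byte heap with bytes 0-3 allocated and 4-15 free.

Op 1: a = malloc(7) -> a = 0; heap: [0-6 ALLOC][7-30 FREE]
Op 2: free(a) -> (freed a); heap: [0-30 FREE]
Op 3: b = malloc(10) -> b = 0; heap: [0-9 ALLOC][10-30 FREE]
Op 4: b = realloc(b, 5) -> b = 0; heap: [0-4 ALLOC][5-30 FREE]
Op 5: free(b) -> (freed b); heap: [0-30 FREE]
Op 6: c = malloc(1) -> c = 0; heap: [0-0 ALLOC][1-30 FREE]
Op 7: d = malloc(1) -> d = 1; heap: [0-0 ALLOC][1-1 ALLOC][2-30 FREE]
Op 8: free(d) -> (freed d); heap: [0-0 ALLOC][1-30 FREE]

Answer: [0-0 ALLOC][1-30 FREE]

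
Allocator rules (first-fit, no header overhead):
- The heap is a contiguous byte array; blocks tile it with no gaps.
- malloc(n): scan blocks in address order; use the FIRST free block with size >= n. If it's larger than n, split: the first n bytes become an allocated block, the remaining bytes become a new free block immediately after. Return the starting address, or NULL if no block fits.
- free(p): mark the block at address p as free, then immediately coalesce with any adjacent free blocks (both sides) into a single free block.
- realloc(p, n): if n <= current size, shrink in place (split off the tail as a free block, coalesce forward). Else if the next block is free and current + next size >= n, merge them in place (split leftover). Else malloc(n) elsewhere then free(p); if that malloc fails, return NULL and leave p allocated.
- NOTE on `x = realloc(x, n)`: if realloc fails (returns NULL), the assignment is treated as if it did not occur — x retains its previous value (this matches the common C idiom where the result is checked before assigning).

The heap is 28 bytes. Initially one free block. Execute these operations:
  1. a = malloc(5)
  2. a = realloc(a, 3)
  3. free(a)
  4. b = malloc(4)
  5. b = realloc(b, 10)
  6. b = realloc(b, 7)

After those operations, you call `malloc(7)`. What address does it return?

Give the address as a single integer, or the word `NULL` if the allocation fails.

Answer: 7

Derivation:
Op 1: a = malloc(5) -> a = 0; heap: [0-4 ALLOC][5-27 FREE]
Op 2: a = realloc(a, 3) -> a = 0; heap: [0-2 ALLOC][3-27 FREE]
Op 3: free(a) -> (freed a); heap: [0-27 FREE]
Op 4: b = malloc(4) -> b = 0; heap: [0-3 ALLOC][4-27 FREE]
Op 5: b = realloc(b, 10) -> b = 0; heap: [0-9 ALLOC][10-27 FREE]
Op 6: b = realloc(b, 7) -> b = 0; heap: [0-6 ALLOC][7-27 FREE]
malloc(7): first-fit scan over [0-6 ALLOC][7-27 FREE] -> 7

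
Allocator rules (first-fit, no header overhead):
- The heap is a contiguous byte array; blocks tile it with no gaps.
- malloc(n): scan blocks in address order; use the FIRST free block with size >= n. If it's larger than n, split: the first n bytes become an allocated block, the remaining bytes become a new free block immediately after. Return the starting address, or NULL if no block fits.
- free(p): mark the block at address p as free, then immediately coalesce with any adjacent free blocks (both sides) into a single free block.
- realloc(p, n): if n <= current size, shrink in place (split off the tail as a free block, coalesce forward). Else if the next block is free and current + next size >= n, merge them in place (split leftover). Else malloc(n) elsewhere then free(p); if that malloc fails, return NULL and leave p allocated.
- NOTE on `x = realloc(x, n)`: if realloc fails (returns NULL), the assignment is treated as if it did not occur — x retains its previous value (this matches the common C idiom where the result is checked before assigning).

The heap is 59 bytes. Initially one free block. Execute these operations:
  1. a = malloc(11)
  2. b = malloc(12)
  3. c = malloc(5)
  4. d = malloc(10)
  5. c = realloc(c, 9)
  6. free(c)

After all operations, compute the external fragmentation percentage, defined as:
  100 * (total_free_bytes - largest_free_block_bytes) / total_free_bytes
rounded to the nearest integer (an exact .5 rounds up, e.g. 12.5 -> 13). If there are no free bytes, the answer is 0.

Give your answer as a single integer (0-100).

Answer: 19

Derivation:
Op 1: a = malloc(11) -> a = 0; heap: [0-10 ALLOC][11-58 FREE]
Op 2: b = malloc(12) -> b = 11; heap: [0-10 ALLOC][11-22 ALLOC][23-58 FREE]
Op 3: c = malloc(5) -> c = 23; heap: [0-10 ALLOC][11-22 ALLOC][23-27 ALLOC][28-58 FREE]
Op 4: d = malloc(10) -> d = 28; heap: [0-10 ALLOC][11-22 ALLOC][23-27 ALLOC][28-37 ALLOC][38-58 FREE]
Op 5: c = realloc(c, 9) -> c = 38; heap: [0-10 ALLOC][11-22 ALLOC][23-27 FREE][28-37 ALLOC][38-46 ALLOC][47-58 FREE]
Op 6: free(c) -> (freed c); heap: [0-10 ALLOC][11-22 ALLOC][23-27 FREE][28-37 ALLOC][38-58 FREE]
Free blocks: [5 21] total_free=26 largest=21 -> 100*(26-21)/26 = 500/26 ≈ 19.231 -> rounds to 19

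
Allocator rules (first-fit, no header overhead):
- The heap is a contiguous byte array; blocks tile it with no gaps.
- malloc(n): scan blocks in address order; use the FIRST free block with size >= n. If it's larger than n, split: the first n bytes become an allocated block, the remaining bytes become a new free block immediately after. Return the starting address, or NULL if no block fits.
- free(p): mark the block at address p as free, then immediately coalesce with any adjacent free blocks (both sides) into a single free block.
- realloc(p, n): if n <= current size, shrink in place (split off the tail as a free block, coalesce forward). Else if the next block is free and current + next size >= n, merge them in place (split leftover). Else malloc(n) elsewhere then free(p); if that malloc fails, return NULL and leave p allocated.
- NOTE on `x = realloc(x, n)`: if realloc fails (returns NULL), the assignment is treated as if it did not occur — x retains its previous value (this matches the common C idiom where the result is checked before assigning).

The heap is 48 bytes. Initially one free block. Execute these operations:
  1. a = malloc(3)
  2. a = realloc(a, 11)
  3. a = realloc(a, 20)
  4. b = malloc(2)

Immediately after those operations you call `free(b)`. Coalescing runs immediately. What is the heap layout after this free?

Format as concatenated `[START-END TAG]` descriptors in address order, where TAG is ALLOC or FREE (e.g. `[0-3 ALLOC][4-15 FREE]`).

Op 1: a = malloc(3) -> a = 0; heap: [0-2 ALLOC][3-47 FREE]
Op 2: a = realloc(a, 11) -> a = 0; heap: [0-10 ALLOC][11-47 FREE]
Op 3: a = realloc(a, 20) -> a = 0; heap: [0-19 ALLOC][20-47 FREE]
Op 4: b = malloc(2) -> b = 20; heap: [0-19 ALLOC][20-21 ALLOC][22-47 FREE]
free(b): b = 20 -> block [20-21 ALLOC]; mark free, coalesce with adjacent free neighbors -> [0-19 ALLOC][20-47 FREE]

Answer: [0-19 ALLOC][20-47 FREE]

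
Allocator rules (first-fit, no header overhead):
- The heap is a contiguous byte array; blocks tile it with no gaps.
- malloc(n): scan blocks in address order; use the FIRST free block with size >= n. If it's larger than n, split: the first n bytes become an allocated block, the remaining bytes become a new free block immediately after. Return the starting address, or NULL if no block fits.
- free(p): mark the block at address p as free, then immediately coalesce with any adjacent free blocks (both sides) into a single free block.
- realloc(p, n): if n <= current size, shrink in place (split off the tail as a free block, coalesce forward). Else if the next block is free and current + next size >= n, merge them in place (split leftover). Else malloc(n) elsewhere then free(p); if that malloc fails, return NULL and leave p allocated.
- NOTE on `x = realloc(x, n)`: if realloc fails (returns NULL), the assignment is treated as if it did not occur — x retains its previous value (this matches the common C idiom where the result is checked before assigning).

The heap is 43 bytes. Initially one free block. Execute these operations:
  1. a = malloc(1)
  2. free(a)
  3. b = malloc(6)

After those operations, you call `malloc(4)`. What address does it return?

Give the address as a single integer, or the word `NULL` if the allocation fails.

Answer: 6

Derivation:
Op 1: a = malloc(1) -> a = 0; heap: [0-0 ALLOC][1-42 FREE]
Op 2: free(a) -> (freed a); heap: [0-42 FREE]
Op 3: b = malloc(6) -> b = 0; heap: [0-5 ALLOC][6-42 FREE]
malloc(4): first-fit scan over [0-5 ALLOC][6-42 FREE] -> 6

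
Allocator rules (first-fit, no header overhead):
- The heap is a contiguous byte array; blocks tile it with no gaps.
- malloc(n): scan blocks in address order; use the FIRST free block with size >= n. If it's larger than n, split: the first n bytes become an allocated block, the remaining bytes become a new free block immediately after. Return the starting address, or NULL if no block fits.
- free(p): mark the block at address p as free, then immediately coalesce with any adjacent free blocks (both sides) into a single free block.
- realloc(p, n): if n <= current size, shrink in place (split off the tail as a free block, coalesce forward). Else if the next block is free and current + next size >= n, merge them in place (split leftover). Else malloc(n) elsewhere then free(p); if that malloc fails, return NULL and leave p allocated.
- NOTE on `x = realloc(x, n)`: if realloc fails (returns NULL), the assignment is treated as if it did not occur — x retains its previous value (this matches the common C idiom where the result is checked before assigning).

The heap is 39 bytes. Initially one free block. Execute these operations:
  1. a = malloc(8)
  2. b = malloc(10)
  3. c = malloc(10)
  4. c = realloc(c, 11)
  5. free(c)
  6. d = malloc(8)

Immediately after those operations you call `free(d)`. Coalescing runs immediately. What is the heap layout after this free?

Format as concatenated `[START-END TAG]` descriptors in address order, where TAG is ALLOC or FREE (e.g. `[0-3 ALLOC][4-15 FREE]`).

Op 1: a = malloc(8) -> a = 0; heap: [0-7 ALLOC][8-38 FREE]
Op 2: b = malloc(10) -> b = 8; heap: [0-7 ALLOC][8-17 ALLOC][18-38 FREE]
Op 3: c = malloc(10) -> c = 18; heap: [0-7 ALLOC][8-17 ALLOC][18-27 ALLOC][28-38 FREE]
Op 4: c = realloc(c, 11) -> c = 18; heap: [0-7 ALLOC][8-17 ALLOC][18-28 ALLOC][29-38 FREE]
Op 5: free(c) -> (freed c); heap: [0-7 ALLOC][8-17 ALLOC][18-38 FREE]
Op 6: d = malloc(8) -> d = 18; heap: [0-7 ALLOC][8-17 ALLOC][18-25 ALLOC][26-38 FREE]
free(d): d = 18 -> block [18-25 ALLOC]; mark free, coalesce with adjacent free neighbors -> [0-7 ALLOC][8-17 ALLOC][18-38 FREE]

Answer: [0-7 ALLOC][8-17 ALLOC][18-38 FREE]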